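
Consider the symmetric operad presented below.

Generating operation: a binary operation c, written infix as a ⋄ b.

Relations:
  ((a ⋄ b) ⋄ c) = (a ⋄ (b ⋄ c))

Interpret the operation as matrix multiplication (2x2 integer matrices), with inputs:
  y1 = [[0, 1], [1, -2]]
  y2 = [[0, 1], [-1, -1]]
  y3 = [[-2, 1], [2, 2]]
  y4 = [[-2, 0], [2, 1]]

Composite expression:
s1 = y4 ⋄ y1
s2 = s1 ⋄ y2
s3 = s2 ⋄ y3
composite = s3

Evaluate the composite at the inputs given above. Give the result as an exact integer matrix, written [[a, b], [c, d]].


[[0, 6], [2, 2]]

(y4 ⋄ y1) = [[0, -2], [1, 0]]
((y4 ⋄ y1) ⋄ y2) = [[2, 2], [0, 1]]
(((y4 ⋄ y1) ⋄ y2) ⋄ y3) = [[0, 6], [2, 2]]


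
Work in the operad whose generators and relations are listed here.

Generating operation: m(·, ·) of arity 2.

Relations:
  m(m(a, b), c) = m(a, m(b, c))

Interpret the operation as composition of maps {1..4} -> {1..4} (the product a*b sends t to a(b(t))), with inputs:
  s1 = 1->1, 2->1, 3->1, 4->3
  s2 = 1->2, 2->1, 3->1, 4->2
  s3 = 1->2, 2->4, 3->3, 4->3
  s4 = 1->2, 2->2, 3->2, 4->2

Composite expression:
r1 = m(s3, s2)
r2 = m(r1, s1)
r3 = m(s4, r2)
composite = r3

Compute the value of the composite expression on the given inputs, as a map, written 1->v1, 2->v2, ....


m(s3, s2) = 1->4, 2->2, 3->2, 4->4
m(m(s3, s2), s1) = 1->4, 2->4, 3->4, 4->2
m(s4, m(m(s3, s2), s1)) = 1->2, 2->2, 3->2, 4->2

1->2, 2->2, 3->2, 4->2


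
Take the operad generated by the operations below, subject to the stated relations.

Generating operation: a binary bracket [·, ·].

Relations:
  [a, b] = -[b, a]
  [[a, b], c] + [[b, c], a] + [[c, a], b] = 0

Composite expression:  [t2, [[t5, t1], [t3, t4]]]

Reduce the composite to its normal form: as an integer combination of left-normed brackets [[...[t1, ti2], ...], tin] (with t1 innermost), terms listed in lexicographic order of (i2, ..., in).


[[[[t1, t5], t3], t4], t2] - [[[[t1, t5], t4], t3], t2]

A multilinear Lie element is pinned by t1-initial words (t1 innermost).
Composite bracket: [t2, [[t5, t1], [t3, t4]]]
Each bracket splits as ab - ba, giving 16 signed words (2^4 = 16).
The t1-initial words carry the normal form:
  word t1t5t3t4t2 has sign +1, contributing +[[[[t1, t5], t3], t4], t2]
  word t1t5t4t3t2 has sign -1, contributing -[[[[t1, t5], t4], t3], t2]


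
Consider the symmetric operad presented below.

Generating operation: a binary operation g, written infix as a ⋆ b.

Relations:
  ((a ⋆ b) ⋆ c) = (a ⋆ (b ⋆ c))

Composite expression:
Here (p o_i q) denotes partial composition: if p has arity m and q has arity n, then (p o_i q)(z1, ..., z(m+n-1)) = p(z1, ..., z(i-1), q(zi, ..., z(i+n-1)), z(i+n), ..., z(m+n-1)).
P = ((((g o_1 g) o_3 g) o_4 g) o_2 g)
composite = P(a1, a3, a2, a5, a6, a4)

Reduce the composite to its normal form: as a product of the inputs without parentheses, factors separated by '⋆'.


a1 ⋆ a3 ⋆ a2 ⋆ a5 ⋆ a6 ⋆ a4


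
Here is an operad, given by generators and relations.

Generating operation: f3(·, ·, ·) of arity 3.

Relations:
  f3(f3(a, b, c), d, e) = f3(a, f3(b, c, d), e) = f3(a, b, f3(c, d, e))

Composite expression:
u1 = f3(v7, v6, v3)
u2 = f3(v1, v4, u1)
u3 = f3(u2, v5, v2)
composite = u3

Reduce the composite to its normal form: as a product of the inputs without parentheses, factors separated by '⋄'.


Every regrouping of f3 is equal, so read the v-inputs in written order.
f3(v7, v6, v3) reduces to v7 ⋄ v6 ⋄ v3
f3(v1, v4, f3(v7, v6, v3)) reduces to v1 ⋄ v4 ⋄ v7 ⋄ v6 ⋄ v3
f3(f3(v1, v4, f3(v7, v6, v3)), v5, v2) reduces to v1 ⋄ v4 ⋄ v7 ⋄ v6 ⋄ v3 ⋄ v5 ⋄ v2

v1 ⋄ v4 ⋄ v7 ⋄ v6 ⋄ v3 ⋄ v5 ⋄ v2


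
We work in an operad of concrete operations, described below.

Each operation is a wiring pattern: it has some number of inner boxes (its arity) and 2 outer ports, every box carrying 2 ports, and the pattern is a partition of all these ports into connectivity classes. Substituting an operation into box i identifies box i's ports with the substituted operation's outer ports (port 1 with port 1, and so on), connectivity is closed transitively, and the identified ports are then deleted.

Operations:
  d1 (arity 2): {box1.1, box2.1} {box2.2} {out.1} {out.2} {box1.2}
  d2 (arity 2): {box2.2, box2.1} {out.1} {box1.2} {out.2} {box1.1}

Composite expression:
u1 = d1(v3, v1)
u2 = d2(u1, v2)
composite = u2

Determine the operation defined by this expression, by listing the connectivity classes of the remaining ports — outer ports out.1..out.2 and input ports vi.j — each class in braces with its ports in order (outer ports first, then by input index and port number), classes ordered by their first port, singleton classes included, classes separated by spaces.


Two ports join when wires chain via d2-identified ports.
composing d1 on (v3, v1), with out.j its own outer ports: {out.1} {out.2} {v1.1, v3.1} {v1.2} {v3.2}
composing d2 on (v3, v1, v2), with out.j its own outer ports: {out.1} {out.2} {v1.1, v3.1} {v1.2} {v2.1, v2.2} {v3.2}

{out.1} {out.2} {v1.1, v3.1} {v1.2} {v2.1, v2.2} {v3.2}


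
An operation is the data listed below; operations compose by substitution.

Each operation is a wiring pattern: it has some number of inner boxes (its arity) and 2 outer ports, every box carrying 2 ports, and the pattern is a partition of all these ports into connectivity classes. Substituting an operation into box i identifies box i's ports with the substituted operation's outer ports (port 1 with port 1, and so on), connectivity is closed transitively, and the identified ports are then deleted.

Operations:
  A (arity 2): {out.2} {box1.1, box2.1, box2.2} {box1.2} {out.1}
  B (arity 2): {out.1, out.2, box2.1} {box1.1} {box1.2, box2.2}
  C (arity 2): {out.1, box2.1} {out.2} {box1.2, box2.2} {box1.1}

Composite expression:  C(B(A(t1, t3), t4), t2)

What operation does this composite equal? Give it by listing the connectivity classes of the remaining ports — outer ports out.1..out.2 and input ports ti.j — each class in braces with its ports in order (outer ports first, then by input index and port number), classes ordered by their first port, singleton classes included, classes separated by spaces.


{out.1, t2.1} {out.2} {t1.1, t3.1, t3.2} {t1.2} {t2.2, t4.1} {t4.2}

Two ports join when wires chain via C-identified ports.
through A, on inputs (t1, t3): {out.1} {out.2} {t1.1, t3.1, t3.2} {t1.2} (out.j = stage outer ports)
through B, on inputs (t1, t3, t4): {out.1, out.2, t4.1} {t1.1, t3.1, t3.2} {t1.2} {t4.2} (out.j = stage outer ports)
through C, on inputs (t1, t3, t4, t2): {out.1, t2.1} {out.2} {t1.1, t3.1, t3.2} {t1.2} {t2.2, t4.1} {t4.2} (out.j = stage outer ports)


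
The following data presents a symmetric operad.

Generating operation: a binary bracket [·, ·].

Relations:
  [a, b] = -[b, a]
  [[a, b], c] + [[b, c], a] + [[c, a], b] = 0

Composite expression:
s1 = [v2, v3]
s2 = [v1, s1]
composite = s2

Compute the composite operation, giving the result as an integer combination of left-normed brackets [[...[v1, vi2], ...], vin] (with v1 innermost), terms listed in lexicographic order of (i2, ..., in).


In the tensor algebra, words opening v1 carry the v1-anchored form.
Composite bracket: [v1, [v2, v3]]
Applying ab - ba throughout gives 4 signed words (2^2 = 4).
Words beginning with v1 determine it all:
  word v1v2v3 has sign +1, contributing +[[v1, v2], v3]
  word v1v3v2 has sign -1, contributing -[[v1, v3], v2]

[[v1, v2], v3] - [[v1, v3], v2]


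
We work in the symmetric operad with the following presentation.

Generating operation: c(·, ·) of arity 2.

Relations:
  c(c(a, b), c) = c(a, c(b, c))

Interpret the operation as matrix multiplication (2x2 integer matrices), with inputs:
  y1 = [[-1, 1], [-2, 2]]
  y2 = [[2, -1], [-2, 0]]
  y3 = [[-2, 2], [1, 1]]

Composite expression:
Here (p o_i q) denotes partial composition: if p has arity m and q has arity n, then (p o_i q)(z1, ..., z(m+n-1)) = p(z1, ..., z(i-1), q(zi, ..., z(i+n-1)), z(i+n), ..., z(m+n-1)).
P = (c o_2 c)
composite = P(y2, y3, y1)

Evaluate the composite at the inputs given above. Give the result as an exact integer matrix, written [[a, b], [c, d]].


c(y3, y1) = [[-2, 2], [-3, 3]]
c(y2, c(y3, y1)) = [[-1, 1], [4, -4]]

[[-1, 1], [4, -4]]


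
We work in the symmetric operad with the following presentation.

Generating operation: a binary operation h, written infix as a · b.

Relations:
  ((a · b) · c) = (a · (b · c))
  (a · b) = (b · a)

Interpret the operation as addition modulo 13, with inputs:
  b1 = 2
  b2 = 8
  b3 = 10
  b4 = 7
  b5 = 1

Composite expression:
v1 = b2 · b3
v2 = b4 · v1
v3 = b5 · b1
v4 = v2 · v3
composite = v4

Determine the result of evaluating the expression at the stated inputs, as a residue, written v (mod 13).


2 (mod 13)

(b2 · b3) = 5
(b4 · (b2 · b3)) = 12
(b5 · b1) = 3
((b4 · (b2 · b3)) · (b5 · b1)) = 2


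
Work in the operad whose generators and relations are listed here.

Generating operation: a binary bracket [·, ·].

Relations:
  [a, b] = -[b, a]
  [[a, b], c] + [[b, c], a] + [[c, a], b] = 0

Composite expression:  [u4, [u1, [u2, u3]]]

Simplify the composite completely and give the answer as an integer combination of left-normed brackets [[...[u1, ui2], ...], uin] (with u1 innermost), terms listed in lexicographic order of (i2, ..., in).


-[[[u1, u2], u3], u4] + [[[u1, u3], u2], u4]

In the tensor algebra, words opening u1 carry the u1-anchored form.
Composite bracket: [u4, [u1, [u2, u3]]]
Applying ab - ba throughout gives 8 signed words (2^3 = 8).
Keep just the words that open with u1:
  u1u2u3u4 (sign -1) contributes -[[[u1, u2], u3], u4]
  u1u3u2u4 (sign +1) contributes +[[[u1, u3], u2], u4]


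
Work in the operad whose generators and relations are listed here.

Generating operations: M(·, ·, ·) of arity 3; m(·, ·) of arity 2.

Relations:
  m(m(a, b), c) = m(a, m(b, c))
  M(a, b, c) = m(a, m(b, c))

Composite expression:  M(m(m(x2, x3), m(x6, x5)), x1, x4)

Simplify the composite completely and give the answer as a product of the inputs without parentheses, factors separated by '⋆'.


x2 ⋆ x3 ⋆ x6 ⋆ x5 ⋆ x1 ⋆ x4

All parenthesizations of M agree; list the x-inputs left to right.
m(x2, x3) reduces to x2 ⋆ x3
m(x6, x5) reduces to x6 ⋆ x5
m(m(x2, x3), m(x6, x5)) reduces to x2 ⋆ x3 ⋆ x6 ⋆ x5
M(m(m(x2, x3), m(x6, x5)), x1, x4) reduces to x2 ⋆ x3 ⋆ x6 ⋆ x5 ⋆ x1 ⋆ x4


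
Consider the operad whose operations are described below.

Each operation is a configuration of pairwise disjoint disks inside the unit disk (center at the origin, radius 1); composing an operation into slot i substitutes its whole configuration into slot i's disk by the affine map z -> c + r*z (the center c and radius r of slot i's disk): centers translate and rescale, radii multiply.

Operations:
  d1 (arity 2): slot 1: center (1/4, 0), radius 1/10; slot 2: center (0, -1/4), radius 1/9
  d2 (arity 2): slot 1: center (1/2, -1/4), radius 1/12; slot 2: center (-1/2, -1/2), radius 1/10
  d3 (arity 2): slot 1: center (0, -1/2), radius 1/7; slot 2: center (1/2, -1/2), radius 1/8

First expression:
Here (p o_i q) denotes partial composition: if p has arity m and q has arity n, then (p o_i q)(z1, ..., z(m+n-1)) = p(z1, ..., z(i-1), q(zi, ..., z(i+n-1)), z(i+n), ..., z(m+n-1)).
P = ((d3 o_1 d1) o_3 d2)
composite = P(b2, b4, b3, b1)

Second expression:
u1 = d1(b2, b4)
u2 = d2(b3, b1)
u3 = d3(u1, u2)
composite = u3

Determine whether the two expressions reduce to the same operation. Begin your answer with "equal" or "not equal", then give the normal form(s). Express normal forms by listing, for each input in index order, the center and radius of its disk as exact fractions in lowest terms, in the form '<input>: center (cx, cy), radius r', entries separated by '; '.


equal: each reduces to b1: center (7/16, -9/16), radius 1/80; b2: center (1/28, -1/2), radius 1/70; b3: center (9/16, -17/32), radius 1/96; b4: center (0, -15/28), radius 1/63

The first expression reduces to b1: center (7/16, -9/16), radius 1/80; b2: center (1/28, -1/2), radius 1/70; b3: center (9/16, -17/32), radius 1/96; b4: center (0, -15/28), radius 1/63
The second expression reduces to b1: center (7/16, -9/16), radius 1/80; b2: center (1/28, -1/2), radius 1/70; b3: center (9/16, -17/32), radius 1/96; b4: center (0, -15/28), radius 1/63
The normal forms match — equal.


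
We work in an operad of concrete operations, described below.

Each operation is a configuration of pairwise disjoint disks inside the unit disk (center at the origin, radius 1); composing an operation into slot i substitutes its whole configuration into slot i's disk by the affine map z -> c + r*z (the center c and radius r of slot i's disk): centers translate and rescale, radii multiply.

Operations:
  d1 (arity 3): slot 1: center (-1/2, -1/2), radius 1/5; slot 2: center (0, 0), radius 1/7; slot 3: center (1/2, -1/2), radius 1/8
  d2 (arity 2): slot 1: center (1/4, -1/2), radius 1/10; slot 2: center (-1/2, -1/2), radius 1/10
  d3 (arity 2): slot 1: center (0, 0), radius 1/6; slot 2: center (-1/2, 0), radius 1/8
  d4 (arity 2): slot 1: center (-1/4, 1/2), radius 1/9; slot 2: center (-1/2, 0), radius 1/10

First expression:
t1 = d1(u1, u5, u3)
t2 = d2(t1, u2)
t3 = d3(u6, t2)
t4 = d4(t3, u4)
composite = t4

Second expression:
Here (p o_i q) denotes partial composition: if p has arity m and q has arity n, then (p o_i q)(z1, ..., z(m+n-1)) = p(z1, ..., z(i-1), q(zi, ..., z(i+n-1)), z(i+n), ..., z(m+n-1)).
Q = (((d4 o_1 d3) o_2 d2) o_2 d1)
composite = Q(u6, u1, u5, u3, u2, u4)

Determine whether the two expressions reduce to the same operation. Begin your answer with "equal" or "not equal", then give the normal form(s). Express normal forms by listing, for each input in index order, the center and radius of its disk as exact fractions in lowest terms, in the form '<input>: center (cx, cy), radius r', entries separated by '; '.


equal — both sides give u1: center (-109/360, 709/1440), radius 1/3600; u2: center (-5/16, 71/144), radius 1/720; u3: center (-217/720, 709/1440), radius 1/5760; u4: center (-1/2, 0), radius 1/10; u5: center (-29/96, 71/144), radius 1/5040; u6: center (-1/4, 1/2), radius 1/54


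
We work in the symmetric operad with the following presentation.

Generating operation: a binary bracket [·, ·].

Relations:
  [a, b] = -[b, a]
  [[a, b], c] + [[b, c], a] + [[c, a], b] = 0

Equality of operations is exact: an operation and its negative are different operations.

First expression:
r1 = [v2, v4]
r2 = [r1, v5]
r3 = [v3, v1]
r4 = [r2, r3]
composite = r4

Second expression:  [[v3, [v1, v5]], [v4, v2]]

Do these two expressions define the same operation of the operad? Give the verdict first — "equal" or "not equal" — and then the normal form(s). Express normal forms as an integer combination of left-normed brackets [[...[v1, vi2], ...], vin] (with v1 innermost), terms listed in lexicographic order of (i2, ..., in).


not equal: they reduce to [[[[v1, v3], v2], v4], v5] - [[[[v1, v3], v4], v2], v5] - [[[[v1, v3], v5], v2], v4] + [[[[v1, v3], v5], v4], v2] and [[[[v1, v5], v3], v2], v4] - [[[[v1, v5], v3], v4], v2]

The first composite normalizes to [[[[v1, v3], v2], v4], v5] - [[[[v1, v3], v4], v2], v5] - [[[[v1, v3], v5], v2], v4] + [[[[v1, v3], v5], v4], v2]
The second composite normalizes to [[[[v1, v5], v3], v2], v4] - [[[[v1, v5], v3], v4], v2]
Different reductions; not equal.


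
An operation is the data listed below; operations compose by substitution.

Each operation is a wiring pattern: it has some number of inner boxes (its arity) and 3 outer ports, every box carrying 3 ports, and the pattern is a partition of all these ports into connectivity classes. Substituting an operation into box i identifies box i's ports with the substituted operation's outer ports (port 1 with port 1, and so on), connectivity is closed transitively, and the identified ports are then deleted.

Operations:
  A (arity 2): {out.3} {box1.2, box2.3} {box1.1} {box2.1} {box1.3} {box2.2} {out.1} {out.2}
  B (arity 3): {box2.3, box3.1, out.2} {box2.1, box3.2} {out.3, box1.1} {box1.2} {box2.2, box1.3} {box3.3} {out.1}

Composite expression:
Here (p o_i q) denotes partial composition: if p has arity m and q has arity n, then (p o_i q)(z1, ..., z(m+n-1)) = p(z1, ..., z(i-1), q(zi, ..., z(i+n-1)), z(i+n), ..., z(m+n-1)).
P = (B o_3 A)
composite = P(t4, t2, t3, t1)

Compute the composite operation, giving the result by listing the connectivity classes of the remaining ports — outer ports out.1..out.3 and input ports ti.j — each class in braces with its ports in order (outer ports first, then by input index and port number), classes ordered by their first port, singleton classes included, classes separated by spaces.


{out.1} {out.2, t2.3} {out.3, t4.1} {t1.1} {t1.2} {t1.3, t3.2} {t2.1} {t2.2, t4.3} {t3.1} {t3.3} {t4.2}


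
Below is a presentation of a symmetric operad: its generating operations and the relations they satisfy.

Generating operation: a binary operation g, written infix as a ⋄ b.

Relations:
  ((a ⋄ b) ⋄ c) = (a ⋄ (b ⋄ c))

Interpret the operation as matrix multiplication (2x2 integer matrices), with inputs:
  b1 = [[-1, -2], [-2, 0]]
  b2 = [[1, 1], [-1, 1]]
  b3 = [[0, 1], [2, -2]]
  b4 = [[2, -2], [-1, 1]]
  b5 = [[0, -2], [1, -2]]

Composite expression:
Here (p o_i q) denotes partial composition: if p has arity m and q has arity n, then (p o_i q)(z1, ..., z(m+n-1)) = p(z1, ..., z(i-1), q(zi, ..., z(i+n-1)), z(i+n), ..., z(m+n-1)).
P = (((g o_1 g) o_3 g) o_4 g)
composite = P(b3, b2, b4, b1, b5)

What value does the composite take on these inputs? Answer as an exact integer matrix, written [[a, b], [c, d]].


[[6, -6], [-16, 16]]

(b3 ⋄ b2) = [[-1, 1], [4, 0]]
(b1 ⋄ b5) = [[-2, 6], [0, 4]]
(b4 ⋄ (b1 ⋄ b5)) = [[-4, 4], [2, -2]]
((b3 ⋄ b2) ⋄ (b4 ⋄ (b1 ⋄ b5))) = [[6, -6], [-16, 16]]


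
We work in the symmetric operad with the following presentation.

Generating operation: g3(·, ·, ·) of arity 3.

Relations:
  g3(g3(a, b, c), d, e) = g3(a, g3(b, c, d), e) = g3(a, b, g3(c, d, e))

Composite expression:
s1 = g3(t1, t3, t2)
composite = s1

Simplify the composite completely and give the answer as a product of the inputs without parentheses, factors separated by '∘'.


t1 ∘ t3 ∘ t2


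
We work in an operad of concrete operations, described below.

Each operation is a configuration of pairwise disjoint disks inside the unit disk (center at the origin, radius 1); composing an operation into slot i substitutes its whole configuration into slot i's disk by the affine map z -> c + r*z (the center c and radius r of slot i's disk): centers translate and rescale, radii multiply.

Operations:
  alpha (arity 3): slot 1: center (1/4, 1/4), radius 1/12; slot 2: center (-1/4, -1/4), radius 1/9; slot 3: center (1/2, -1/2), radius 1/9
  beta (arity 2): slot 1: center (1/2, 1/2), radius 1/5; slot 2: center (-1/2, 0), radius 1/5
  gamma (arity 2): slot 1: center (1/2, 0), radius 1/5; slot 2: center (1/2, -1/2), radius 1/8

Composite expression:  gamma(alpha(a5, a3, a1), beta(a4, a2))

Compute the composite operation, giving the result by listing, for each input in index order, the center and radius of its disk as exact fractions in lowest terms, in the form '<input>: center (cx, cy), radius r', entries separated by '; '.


Affine substitution under gamma: radii multiply and a-centers shift.
a5: after 2 affine steps, its disk has center (11/20, 1/20), radius 1/60
a3: after 2 affine steps, its disk has center (9/20, -1/20), radius 1/45
a1: after 2 affine steps, its disk has center (3/5, -1/10), radius 1/45
a4: after 2 affine steps, its disk has center (9/16, -7/16), radius 1/40
a2: after 2 affine steps, its disk has center (7/16, -1/2), radius 1/40

a1: center (3/5, -1/10), radius 1/45; a2: center (7/16, -1/2), radius 1/40; a3: center (9/20, -1/20), radius 1/45; a4: center (9/16, -7/16), radius 1/40; a5: center (11/20, 1/20), radius 1/60


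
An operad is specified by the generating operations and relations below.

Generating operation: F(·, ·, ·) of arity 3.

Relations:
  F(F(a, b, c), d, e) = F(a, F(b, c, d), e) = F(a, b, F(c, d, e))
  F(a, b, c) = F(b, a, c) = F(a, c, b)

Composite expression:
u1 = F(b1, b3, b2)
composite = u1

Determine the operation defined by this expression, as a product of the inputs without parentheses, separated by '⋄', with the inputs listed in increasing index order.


b1 ⋄ b2 ⋄ b3

Both nesting and order wash out for F; what remains is which b's occur.
F(b1, b3, b2) flattens to b1 ⋄ b3 ⋄ b2
rearranged into index order: b1 ⋄ b2 ⋄ b3


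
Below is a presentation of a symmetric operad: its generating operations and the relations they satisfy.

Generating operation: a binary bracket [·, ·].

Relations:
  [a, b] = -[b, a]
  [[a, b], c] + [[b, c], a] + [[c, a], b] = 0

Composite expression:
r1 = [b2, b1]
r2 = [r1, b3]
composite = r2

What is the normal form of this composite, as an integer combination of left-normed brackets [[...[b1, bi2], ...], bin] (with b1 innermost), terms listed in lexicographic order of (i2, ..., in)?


-[[b1, b2], b3]

Skip Jacobi rewriting: expand, keep b1-initial words, read off terms.
Composite bracket: [[b2, b1], b3]
Applying ab - ba throughout gives 4 signed words (2^2 = 4).
Words beginning with b1 determine it all:
  the word b1b2b3 carries sign -1 and contributes -[[b1, b2], b3]


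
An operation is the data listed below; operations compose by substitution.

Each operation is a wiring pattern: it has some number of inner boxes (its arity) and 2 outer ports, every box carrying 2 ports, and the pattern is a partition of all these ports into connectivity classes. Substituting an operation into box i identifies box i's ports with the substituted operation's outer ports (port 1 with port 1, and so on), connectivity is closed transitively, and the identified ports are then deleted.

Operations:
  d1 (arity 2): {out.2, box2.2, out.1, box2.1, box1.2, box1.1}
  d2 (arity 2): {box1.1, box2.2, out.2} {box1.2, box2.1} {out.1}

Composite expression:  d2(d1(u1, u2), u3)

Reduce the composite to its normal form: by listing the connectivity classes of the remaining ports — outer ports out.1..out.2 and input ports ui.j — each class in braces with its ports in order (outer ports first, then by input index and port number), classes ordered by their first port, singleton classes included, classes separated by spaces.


{out.1} {out.2, u1.1, u1.2, u2.1, u2.2, u3.1, u3.2}


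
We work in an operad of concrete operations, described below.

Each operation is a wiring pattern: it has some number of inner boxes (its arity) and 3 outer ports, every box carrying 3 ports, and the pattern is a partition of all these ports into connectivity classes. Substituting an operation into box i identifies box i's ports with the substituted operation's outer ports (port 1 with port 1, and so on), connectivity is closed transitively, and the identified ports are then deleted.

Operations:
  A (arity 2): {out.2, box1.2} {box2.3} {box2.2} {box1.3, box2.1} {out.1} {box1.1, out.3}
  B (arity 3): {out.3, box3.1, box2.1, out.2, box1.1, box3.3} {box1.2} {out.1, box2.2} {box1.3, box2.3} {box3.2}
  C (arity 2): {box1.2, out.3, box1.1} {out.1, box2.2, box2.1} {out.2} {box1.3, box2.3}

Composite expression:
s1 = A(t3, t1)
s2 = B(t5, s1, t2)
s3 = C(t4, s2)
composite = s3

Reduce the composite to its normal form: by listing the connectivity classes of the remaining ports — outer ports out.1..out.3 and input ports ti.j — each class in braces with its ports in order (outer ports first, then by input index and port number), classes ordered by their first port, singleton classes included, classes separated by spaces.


Connectivity passes through glued C-boundaries; trace each wire chain.
through A, on inputs (t3, t1): {out.1} {out.2, t3.2} {out.3, t3.1} {t1.1, t3.3} {t1.2} {t1.3} (out.j = stage outer ports)
through B, on inputs (t5, t3, t1, t2): {out.1, t3.2} {out.2, out.3, t2.1, t2.3, t5.1} {t1.1, t3.3} {t1.2} {t1.3} {t2.2} {t3.1, t5.3} {t5.2} (out.j = stage outer ports)
through C, on inputs (t4, t5, t3, t1, t2): {out.1, t2.1, t2.3, t3.2, t4.3, t5.1} {out.2} {out.3, t4.1, t4.2} {t1.1, t3.3} {t1.2} {t1.3} {t2.2} {t3.1, t5.3} {t5.2} (out.j = stage outer ports)

{out.1, t2.1, t2.3, t3.2, t4.3, t5.1} {out.2} {out.3, t4.1, t4.2} {t1.1, t3.3} {t1.2} {t1.3} {t2.2} {t3.1, t5.3} {t5.2}


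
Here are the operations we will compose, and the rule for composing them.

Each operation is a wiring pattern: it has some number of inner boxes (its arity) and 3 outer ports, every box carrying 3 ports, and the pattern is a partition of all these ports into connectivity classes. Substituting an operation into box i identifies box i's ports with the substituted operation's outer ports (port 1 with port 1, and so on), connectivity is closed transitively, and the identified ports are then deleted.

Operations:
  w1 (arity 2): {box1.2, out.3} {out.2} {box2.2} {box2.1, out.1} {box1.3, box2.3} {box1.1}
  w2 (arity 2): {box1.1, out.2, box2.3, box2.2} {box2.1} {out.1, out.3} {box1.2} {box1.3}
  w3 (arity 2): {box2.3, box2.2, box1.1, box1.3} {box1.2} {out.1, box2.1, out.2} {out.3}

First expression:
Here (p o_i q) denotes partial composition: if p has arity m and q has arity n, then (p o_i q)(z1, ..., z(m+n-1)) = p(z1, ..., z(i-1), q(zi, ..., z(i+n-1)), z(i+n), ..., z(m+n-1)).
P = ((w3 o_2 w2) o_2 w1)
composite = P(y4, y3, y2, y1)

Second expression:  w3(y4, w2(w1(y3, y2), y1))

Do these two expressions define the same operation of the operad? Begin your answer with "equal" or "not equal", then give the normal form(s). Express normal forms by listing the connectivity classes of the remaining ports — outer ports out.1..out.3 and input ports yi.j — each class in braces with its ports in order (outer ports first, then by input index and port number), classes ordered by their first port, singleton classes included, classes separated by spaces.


equal: each reduces to {out.1, out.2, y1.2, y1.3, y2.1, y4.1, y4.3} {out.3} {y1.1} {y2.2} {y2.3, y3.3} {y3.1} {y3.2} {y4.2}

Reducing the first expression gives {out.1, out.2, y1.2, y1.3, y2.1, y4.1, y4.3} {out.3} {y1.1} {y2.2} {y2.3, y3.3} {y3.1} {y3.2} {y4.2}
Reducing the second expression gives {out.1, out.2, y1.2, y1.3, y2.1, y4.1, y4.3} {out.3} {y1.1} {y2.2} {y2.3, y3.3} {y3.1} {y3.2} {y4.2}
Same normal form: equal.


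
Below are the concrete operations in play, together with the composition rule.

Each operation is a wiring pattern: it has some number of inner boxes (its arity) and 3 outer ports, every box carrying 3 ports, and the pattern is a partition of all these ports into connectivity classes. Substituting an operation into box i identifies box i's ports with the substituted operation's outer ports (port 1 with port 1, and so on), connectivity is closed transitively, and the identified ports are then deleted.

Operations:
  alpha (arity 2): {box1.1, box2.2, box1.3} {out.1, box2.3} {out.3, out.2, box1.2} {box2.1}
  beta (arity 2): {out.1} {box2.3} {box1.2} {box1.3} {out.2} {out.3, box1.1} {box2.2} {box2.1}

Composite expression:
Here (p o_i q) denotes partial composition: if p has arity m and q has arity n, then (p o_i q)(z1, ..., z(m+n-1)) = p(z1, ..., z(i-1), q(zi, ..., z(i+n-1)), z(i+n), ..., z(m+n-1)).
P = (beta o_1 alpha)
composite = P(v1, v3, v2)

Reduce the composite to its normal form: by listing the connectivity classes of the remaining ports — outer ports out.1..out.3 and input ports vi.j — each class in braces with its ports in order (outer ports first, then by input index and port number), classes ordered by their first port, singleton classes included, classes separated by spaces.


{out.1} {out.2} {out.3, v3.3} {v1.1, v1.3, v3.2} {v1.2} {v2.1} {v2.2} {v2.3} {v3.1}

Substituting into beta glues patterns; closure does the rest.
composing alpha on (v1, v3), with out.j its own outer ports: {out.1, v3.3} {out.2, out.3, v1.2} {v1.1, v1.3, v3.2} {v3.1}
composing beta on (v1, v3, v2), with out.j its own outer ports: {out.1} {out.2} {out.3, v3.3} {v1.1, v1.3, v3.2} {v1.2} {v2.1} {v2.2} {v2.3} {v3.1}


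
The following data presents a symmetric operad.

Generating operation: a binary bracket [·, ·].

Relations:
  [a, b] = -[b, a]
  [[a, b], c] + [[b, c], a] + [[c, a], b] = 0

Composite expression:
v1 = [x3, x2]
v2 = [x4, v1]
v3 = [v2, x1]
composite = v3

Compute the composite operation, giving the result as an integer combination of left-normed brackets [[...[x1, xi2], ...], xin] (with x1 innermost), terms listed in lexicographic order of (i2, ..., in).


-[[[x1, x2], x3], x4] + [[[x1, x3], x2], x4] + [[[x1, x4], x2], x3] - [[[x1, x4], x3], x2]

Antisymmetry and Jacobi reduce to x1-anchored left-normed brackets.
Composite bracket: [[x4, [x3, x2]], x1]
Each bracket splits as ab - ba, giving 8 signed words (2^3 = 8).
Words beginning with x1 determine it all:
  x1x2x3x4 appears with sign -1, giving the term -[[[x1, x2], x3], x4]
  x1x3x2x4 appears with sign +1, giving the term +[[[x1, x3], x2], x4]
  x1x4x2x3 appears with sign +1, giving the term +[[[x1, x4], x2], x3]
  x1x4x3x2 appears with sign -1, giving the term -[[[x1, x4], x3], x2]


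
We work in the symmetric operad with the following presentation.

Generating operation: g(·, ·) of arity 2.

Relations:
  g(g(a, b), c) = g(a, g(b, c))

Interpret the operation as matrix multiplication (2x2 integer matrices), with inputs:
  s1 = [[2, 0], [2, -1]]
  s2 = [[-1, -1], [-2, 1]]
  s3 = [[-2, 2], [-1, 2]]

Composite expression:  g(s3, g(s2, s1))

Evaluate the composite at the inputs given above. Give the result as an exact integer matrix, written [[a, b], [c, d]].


[[4, -4], [0, -3]]

g(s2, s1) = [[-4, 1], [-2, -1]]
g(s3, g(s2, s1)) = [[4, -4], [0, -3]]


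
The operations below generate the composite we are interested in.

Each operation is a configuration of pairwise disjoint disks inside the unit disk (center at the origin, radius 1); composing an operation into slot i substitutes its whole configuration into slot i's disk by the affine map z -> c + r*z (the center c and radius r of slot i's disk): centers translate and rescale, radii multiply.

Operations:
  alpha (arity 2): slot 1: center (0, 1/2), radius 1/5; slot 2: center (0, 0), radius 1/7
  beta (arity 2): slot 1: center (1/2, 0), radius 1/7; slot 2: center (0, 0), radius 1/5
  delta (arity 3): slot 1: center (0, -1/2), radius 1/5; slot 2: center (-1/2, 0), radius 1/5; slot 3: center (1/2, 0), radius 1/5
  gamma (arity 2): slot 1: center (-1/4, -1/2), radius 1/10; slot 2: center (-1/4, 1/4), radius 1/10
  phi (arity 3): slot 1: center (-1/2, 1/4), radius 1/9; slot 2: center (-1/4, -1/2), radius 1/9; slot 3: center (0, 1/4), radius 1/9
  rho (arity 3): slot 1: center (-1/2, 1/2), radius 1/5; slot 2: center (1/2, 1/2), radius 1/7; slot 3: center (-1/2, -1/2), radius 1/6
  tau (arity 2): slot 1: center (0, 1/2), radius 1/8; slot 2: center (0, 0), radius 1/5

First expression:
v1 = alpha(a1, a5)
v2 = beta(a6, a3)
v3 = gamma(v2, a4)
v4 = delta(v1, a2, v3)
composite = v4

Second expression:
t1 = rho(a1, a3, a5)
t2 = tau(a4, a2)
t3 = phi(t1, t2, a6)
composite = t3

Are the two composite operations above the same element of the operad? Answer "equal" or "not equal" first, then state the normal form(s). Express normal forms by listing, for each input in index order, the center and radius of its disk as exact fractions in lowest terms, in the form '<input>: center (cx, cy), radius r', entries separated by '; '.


not equal; first: a1: center (0, -2/5), radius 1/25; a2: center (-1/2, 0), radius 1/5; a3: center (9/20, -1/10), radius 1/250; a4: center (9/20, 1/20), radius 1/50; a5: center (0, -1/2), radius 1/35; a6: center (23/50, -1/10), radius 1/350; second: a1: center (-5/9, 11/36), radius 1/45; a2: center (-1/4, -1/2), radius 1/45; a3: center (-4/9, 11/36), radius 1/63; a4: center (-1/4, -4/9), radius 1/72; a5: center (-5/9, 7/36), radius 1/54; a6: center (0, 1/4), radius 1/9

The first composite normalizes to a1: center (0, -2/5), radius 1/25; a2: center (-1/2, 0), radius 1/5; a3: center (9/20, -1/10), radius 1/250; a4: center (9/20, 1/20), radius 1/50; a5: center (0, -1/2), radius 1/35; a6: center (23/50, -1/10), radius 1/350
The second composite normalizes to a1: center (-5/9, 11/36), radius 1/45; a2: center (-1/4, -1/2), radius 1/45; a3: center (-4/9, 11/36), radius 1/63; a4: center (-1/4, -4/9), radius 1/72; a5: center (-5/9, 7/36), radius 1/54; a6: center (0, 1/4), radius 1/9
They disagree, so not equal.


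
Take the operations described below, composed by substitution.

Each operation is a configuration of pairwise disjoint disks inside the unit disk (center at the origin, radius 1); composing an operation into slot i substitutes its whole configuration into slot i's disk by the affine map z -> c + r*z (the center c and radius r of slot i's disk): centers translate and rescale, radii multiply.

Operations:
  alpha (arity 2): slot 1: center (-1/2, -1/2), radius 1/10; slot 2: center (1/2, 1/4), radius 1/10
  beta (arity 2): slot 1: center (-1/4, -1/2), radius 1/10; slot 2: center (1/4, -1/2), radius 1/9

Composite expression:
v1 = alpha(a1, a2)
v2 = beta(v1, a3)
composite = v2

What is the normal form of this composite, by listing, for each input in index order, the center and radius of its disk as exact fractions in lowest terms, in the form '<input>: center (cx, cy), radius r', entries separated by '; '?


a1: center (-3/10, -11/20), radius 1/100; a2: center (-1/5, -19/40), radius 1/100; a3: center (1/4, -1/2), radius 1/9

Each a-disk chains the slot maps above it in beta; radii multiply.
a1: after 2 affine steps, its disk has center (-3/10, -11/20), radius 1/100
a2: after 2 affine steps, its disk has center (-1/5, -19/40), radius 1/100
a3: after 1 affine step, its disk has center (1/4, -1/2), radius 1/9


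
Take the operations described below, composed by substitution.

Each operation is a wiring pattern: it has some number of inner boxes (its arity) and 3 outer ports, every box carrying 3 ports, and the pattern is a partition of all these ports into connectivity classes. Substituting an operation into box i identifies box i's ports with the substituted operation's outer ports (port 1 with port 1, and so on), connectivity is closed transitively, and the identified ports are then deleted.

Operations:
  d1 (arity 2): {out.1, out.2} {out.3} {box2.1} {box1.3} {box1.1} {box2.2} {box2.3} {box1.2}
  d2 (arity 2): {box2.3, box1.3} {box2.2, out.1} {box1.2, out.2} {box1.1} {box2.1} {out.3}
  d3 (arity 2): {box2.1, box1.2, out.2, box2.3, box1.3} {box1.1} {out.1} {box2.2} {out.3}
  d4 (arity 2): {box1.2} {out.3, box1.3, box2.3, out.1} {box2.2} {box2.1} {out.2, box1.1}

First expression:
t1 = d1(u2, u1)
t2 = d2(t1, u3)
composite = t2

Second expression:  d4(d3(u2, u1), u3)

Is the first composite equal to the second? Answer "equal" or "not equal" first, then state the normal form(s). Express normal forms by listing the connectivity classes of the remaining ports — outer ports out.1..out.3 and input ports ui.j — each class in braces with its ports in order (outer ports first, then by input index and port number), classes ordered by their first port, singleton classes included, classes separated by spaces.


not equal — first {out.1, u3.2} {out.2} {out.3} {u1.1} {u1.2} {u1.3} {u2.1} {u2.2} {u2.3} {u3.1} {u3.3}, second {out.1, out.3, u3.3} {out.2} {u1.1, u1.3, u2.2, u2.3} {u1.2} {u2.1} {u3.1} {u3.2}

The first expression, normalized: {out.1, u3.2} {out.2} {out.3} {u1.1} {u1.2} {u1.3} {u2.1} {u2.2} {u2.3} {u3.1} {u3.3}
The second expression, normalized: {out.1, out.3, u3.3} {out.2} {u1.1, u1.3, u2.2, u2.3} {u1.2} {u2.1} {u3.1} {u3.2}
The normal forms differ: not equal.


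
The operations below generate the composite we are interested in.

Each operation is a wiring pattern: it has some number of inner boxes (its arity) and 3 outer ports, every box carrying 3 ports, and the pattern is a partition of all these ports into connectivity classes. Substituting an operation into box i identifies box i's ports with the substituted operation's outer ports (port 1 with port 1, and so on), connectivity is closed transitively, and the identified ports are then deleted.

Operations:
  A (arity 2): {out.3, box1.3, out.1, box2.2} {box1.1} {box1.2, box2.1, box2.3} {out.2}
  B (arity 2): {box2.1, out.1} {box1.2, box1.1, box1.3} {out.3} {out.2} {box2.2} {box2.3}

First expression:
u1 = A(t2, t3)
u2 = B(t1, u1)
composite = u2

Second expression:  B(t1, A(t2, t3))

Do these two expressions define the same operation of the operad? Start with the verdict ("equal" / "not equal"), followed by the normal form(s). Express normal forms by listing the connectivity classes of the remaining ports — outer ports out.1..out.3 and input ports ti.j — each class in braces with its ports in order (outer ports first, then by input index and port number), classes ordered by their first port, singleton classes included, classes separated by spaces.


equal — both sides give {out.1, t2.3, t3.2} {out.2} {out.3} {t1.1, t1.2, t1.3} {t2.1} {t2.2, t3.1, t3.3}

Reducing the first expression gives {out.1, t2.3, t3.2} {out.2} {out.3} {t1.1, t1.2, t1.3} {t2.1} {t2.2, t3.1, t3.3}
Reducing the second expression gives {out.1, t2.3, t3.2} {out.2} {out.3} {t1.1, t1.2, t1.3} {t2.1} {t2.2, t3.1, t3.3}
One common form — equal.


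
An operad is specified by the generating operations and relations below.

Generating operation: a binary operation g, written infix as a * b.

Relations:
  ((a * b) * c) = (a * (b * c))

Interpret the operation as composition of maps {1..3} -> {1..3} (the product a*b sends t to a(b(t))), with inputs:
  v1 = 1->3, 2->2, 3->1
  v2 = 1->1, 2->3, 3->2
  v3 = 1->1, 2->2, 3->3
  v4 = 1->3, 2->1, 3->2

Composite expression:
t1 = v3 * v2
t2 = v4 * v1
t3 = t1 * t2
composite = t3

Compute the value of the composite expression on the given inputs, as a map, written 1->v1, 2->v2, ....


(v3 * v2) = 1->1, 2->3, 3->2
(v4 * v1) = 1->2, 2->1, 3->3
((v3 * v2) * (v4 * v1)) = 1->3, 2->1, 3->2

1->3, 2->1, 3->2


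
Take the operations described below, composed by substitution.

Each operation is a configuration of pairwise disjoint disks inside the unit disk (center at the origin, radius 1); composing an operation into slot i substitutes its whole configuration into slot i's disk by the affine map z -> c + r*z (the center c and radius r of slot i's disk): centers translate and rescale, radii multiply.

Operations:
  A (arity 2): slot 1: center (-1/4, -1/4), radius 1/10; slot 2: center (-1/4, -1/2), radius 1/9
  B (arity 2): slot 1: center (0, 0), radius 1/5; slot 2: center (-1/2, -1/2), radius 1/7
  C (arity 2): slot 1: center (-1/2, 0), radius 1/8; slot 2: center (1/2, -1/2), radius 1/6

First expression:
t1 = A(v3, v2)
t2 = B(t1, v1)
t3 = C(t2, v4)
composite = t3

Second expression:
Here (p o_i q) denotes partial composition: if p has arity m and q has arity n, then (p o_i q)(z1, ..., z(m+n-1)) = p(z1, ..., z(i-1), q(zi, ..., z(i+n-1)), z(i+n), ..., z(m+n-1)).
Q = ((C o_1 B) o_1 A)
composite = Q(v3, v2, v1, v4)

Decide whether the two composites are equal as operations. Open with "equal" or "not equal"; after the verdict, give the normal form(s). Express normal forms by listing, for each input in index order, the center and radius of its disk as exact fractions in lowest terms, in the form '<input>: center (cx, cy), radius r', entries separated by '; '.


equal; the common form is v1: center (-9/16, -1/16), radius 1/56; v2: center (-81/160, -1/80), radius 1/360; v3: center (-81/160, -1/160), radius 1/400; v4: center (1/2, -1/2), radius 1/6

The first composite normalizes to v1: center (-9/16, -1/16), radius 1/56; v2: center (-81/160, -1/80), radius 1/360; v3: center (-81/160, -1/160), radius 1/400; v4: center (1/2, -1/2), radius 1/6
The second composite normalizes to v1: center (-9/16, -1/16), radius 1/56; v2: center (-81/160, -1/80), radius 1/360; v3: center (-81/160, -1/160), radius 1/400; v4: center (1/2, -1/2), radius 1/6
The forms coincide; equal.


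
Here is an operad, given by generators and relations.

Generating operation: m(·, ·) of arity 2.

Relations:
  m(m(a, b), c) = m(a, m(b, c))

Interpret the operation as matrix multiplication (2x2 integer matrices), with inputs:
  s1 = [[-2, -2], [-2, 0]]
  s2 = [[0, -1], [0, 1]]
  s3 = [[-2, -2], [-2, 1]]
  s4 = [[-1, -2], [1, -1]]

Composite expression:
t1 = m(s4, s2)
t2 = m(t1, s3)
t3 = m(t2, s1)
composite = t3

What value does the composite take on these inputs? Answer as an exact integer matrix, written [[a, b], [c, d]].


[[-2, -4], [-4, -8]]

m(s4, s2) = [[0, -1], [0, -2]]
m(m(s4, s2), s3) = [[2, -1], [4, -2]]
m(m(m(s4, s2), s3), s1) = [[-2, -4], [-4, -8]]
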